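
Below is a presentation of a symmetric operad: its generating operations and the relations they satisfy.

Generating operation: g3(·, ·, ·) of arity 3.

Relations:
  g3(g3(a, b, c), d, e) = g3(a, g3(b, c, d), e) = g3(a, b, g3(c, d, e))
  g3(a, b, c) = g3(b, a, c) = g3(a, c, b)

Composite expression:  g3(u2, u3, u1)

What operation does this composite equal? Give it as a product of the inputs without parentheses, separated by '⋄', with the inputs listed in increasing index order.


u1 ⋄ u2 ⋄ u3

Key point: g3 commutes, so take the u-inputs in any fixed order.
g3(u2, u3, u1) collapses to u2 ⋄ u3 ⋄ u1
rearranged into index order: u1 ⋄ u2 ⋄ u3


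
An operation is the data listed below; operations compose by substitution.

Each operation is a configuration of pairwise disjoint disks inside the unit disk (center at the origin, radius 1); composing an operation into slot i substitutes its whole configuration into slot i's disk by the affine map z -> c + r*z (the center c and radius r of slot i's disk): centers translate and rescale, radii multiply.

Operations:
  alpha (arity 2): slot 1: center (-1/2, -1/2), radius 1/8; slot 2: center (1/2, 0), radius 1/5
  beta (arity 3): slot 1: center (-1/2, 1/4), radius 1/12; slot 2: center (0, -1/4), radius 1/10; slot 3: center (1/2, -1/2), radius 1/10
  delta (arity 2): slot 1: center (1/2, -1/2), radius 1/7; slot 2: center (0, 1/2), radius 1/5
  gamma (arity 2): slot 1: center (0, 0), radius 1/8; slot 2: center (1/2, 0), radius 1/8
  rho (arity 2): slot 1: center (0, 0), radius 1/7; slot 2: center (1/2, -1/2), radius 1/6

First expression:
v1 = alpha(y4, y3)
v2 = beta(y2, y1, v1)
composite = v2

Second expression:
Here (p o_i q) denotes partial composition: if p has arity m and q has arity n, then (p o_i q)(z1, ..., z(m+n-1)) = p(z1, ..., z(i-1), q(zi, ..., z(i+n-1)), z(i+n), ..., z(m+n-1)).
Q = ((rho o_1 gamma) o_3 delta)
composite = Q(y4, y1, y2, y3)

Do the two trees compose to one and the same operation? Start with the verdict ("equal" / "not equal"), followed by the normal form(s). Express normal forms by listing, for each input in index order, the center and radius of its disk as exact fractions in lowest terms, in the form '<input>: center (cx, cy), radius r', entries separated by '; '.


not equal: they reduce to y1: center (0, -1/4), radius 1/10; y2: center (-1/2, 1/4), radius 1/12; y3: center (11/20, -1/2), radius 1/50; y4: center (9/20, -11/20), radius 1/80 and y1: center (1/14, 0), radius 1/56; y2: center (7/12, -7/12), radius 1/42; y3: center (1/2, -5/12), radius 1/30; y4: center (0, 0), radius 1/56

Reducing the first expression gives y1: center (0, -1/4), radius 1/10; y2: center (-1/2, 1/4), radius 1/12; y3: center (11/20, -1/2), radius 1/50; y4: center (9/20, -11/20), radius 1/80
Reducing the second expression gives y1: center (1/14, 0), radius 1/56; y2: center (7/12, -7/12), radius 1/42; y3: center (1/2, -5/12), radius 1/30; y4: center (0, 0), radius 1/56
Distinct normal forms: not equal.


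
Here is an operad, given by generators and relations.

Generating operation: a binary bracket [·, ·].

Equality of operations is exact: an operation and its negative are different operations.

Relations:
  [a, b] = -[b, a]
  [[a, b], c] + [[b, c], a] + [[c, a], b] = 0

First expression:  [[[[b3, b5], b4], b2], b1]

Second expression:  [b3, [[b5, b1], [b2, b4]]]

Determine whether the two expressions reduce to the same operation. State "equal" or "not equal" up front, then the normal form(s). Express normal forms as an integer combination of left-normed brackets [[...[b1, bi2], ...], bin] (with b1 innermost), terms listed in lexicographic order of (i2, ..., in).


not equal: they reduce to [[[[b1, b2], b3], b5], b4] - [[[[b1, b2], b4], b3], b5] + [[[[b1, b2], b4], b5], b3] - [[[[b1, b2], b5], b3], b4] - [[[[b1, b3], b5], b4], b2] + [[[[b1, b4], b3], b5], b2] - [[[[b1, b4], b5], b3], b2] + [[[[b1, b5], b3], b4], b2] and [[[[b1, b5], b2], b4], b3] - [[[[b1, b5], b4], b2], b3]

Normal form of the first expression: [[[[b1, b2], b3], b5], b4] - [[[[b1, b2], b4], b3], b5] + [[[[b1, b2], b4], b5], b3] - [[[[b1, b2], b5], b3], b4] - [[[[b1, b3], b5], b4], b2] + [[[[b1, b4], b3], b5], b2] - [[[[b1, b4], b5], b3], b2] + [[[[b1, b5], b3], b4], b2]
Normal form of the second expression: [[[[b1, b5], b2], b4], b3] - [[[[b1, b5], b4], b2], b3]
The forms do not match — not equal.


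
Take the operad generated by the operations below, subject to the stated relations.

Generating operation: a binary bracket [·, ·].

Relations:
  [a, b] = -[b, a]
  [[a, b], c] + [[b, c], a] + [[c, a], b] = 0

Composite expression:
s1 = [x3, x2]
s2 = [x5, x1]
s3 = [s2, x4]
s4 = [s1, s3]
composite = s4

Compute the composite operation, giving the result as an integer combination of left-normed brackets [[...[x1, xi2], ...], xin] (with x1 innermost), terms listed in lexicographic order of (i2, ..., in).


-[[[[x1, x5], x4], x2], x3] + [[[[x1, x5], x4], x3], x2]

In the tensor algebra, words opening x1 carry the x1-anchored form.
Composite bracket: [[x3, x2], [[x5, x1], x4]]
Under [a, b] = ab - ba we get 16 signed associative words (2^4 = 16).
Coefficients come from the x1-initial words:
  from x1x5x4x2x3, sign -1: term -[[[[x1, x5], x4], x2], x3]
  from x1x5x4x3x2, sign +1: term +[[[[x1, x5], x4], x3], x2]


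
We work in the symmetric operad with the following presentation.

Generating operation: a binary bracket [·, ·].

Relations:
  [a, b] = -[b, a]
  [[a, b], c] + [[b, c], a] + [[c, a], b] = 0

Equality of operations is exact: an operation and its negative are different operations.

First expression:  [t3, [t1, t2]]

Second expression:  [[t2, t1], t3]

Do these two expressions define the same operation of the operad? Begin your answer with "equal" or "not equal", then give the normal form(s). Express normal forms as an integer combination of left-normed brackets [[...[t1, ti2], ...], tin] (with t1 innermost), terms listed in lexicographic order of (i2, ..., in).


Normal form of the first expression: -[[t1, t2], t3]
Normal form of the second expression: -[[t1, t2], t3]
One common form — equal.

equal; both compose to -[[t1, t2], t3]


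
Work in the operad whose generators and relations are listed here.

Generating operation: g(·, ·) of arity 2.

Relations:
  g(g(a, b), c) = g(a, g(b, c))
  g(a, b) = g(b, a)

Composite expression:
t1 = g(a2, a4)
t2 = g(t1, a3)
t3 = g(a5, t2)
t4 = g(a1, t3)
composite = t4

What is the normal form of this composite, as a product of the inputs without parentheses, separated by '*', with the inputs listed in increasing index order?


a1 * a2 * a3 * a4 * a5


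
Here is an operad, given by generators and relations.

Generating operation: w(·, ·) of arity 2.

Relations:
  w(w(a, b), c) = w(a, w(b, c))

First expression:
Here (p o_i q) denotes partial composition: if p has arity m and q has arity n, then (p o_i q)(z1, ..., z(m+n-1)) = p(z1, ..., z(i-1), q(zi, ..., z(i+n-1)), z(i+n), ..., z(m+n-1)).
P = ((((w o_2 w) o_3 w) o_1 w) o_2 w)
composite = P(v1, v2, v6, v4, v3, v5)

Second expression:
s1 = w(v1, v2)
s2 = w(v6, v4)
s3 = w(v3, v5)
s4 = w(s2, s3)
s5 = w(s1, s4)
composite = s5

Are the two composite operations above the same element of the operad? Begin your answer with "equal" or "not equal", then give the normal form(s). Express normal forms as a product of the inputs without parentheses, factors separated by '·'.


equal: each reduces to v1 · v2 · v6 · v4 · v3 · v5

In normal form, the first expression is v1 · v2 · v6 · v4 · v3 · v5
In normal form, the second expression is v1 · v2 · v6 · v4 · v3 · v5
Identical normal forms: equal.


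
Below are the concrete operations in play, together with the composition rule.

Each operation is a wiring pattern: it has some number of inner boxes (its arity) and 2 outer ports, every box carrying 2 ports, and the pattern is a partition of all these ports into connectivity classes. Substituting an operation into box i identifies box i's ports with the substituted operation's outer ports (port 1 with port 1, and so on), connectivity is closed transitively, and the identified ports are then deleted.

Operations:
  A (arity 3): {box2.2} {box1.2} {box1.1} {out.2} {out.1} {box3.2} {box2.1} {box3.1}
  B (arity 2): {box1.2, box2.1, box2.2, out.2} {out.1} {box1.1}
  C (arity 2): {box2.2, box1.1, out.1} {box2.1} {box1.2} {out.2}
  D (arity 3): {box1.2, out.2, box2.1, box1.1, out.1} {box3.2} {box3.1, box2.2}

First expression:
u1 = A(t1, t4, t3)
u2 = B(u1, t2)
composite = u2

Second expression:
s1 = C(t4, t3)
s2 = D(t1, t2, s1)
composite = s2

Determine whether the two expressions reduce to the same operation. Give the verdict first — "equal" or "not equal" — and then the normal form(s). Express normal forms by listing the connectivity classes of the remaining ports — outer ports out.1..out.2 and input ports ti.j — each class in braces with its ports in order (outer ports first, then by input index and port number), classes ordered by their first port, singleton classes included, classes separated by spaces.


not equal; the first gives {out.1} {out.2, t2.1, t2.2} {t1.1} {t1.2} {t3.1} {t3.2} {t4.1} {t4.2} and the second {out.1, out.2, t1.1, t1.2, t2.1} {t2.2, t3.2, t4.1} {t3.1} {t4.2}

The first composite normalizes to {out.1} {out.2, t2.1, t2.2} {t1.1} {t1.2} {t3.1} {t3.2} {t4.1} {t4.2}
The second composite normalizes to {out.1, out.2, t1.1, t1.2, t2.1} {t2.2, t3.2, t4.1} {t3.1} {t4.2}
No match — not equal.


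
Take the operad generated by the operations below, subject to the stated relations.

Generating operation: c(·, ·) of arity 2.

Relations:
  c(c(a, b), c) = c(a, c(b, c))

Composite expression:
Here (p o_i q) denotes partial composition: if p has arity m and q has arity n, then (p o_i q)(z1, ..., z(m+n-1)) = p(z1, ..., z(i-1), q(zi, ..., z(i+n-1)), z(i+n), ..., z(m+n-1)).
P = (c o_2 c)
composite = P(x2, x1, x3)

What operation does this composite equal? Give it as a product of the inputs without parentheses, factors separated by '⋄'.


x2 ⋄ x1 ⋄ x3

All parenthesizations of c agree; list the x-inputs left to right.
c(x1, x3) flattens to x1 ⋄ x3
c(x2, c(x1, x3)) flattens to x2 ⋄ x1 ⋄ x3


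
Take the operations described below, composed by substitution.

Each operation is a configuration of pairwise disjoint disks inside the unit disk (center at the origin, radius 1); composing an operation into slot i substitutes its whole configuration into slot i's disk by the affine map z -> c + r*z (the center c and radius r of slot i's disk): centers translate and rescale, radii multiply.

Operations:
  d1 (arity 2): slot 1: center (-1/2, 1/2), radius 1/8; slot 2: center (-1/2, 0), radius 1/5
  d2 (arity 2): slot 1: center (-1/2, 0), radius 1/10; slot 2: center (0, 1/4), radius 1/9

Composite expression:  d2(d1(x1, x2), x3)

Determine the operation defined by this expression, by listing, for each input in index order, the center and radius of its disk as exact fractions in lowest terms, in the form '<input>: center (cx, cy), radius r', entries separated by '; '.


x1: center (-11/20, 1/20), radius 1/80; x2: center (-11/20, 0), radius 1/50; x3: center (0, 1/4), radius 1/9

Each x-disk chains the slot maps above it in d2; radii multiply.
input x1: applying the 2 nested substitutions gives center (-11/20, 1/20), radius 1/80
input x2: applying the 2 nested substitutions gives center (-11/20, 0), radius 1/50
input x3: applying the 1 nested substitution gives center (0, 1/4), radius 1/9


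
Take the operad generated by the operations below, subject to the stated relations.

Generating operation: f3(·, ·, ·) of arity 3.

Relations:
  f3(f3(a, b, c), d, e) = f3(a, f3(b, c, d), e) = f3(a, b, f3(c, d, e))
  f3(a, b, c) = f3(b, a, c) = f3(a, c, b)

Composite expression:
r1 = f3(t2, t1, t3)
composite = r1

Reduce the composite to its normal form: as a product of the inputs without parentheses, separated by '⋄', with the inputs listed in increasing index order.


t1 ⋄ t2 ⋄ t3

Key point: f3 commutes, so take the t-inputs in any fixed order.
f3(t2, t1, t3) spells out as t2 ⋄ t1 ⋄ t3
commutativity sorts the factors: t1 ⋄ t2 ⋄ t3


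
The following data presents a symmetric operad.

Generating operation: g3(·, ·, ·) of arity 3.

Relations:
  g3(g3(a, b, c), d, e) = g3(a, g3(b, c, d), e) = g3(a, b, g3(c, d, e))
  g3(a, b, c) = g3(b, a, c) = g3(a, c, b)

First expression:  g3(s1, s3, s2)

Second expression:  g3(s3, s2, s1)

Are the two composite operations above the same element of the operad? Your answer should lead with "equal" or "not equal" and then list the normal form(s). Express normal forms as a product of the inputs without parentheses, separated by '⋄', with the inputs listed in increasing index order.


equal; both compose to s1 ⋄ s2 ⋄ s3


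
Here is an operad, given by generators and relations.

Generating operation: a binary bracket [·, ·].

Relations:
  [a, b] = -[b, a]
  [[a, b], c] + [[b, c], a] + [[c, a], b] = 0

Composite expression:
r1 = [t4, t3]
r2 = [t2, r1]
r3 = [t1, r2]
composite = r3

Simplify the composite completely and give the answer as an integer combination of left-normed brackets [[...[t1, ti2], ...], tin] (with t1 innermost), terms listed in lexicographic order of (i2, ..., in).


Expand each bracket as ab - ba; the t1-initial words give the coefficients.
Composite bracket: [t1, [t2, [t4, t3]]]
Full expansion: 8 signed words from ab - ba (2^3 = 8).
Coefficients come from the t1-initial words:
  word t1t2t3t4 has sign -1, contributing -[[[t1, t2], t3], t4]
  word t1t2t4t3 has sign +1, contributing +[[[t1, t2], t4], t3]
  word t1t3t4t2 has sign +1, contributing +[[[t1, t3], t4], t2]
  word t1t4t3t2 has sign -1, contributing -[[[t1, t4], t3], t2]

-[[[t1, t2], t3], t4] + [[[t1, t2], t4], t3] + [[[t1, t3], t4], t2] - [[[t1, t4], t3], t2]


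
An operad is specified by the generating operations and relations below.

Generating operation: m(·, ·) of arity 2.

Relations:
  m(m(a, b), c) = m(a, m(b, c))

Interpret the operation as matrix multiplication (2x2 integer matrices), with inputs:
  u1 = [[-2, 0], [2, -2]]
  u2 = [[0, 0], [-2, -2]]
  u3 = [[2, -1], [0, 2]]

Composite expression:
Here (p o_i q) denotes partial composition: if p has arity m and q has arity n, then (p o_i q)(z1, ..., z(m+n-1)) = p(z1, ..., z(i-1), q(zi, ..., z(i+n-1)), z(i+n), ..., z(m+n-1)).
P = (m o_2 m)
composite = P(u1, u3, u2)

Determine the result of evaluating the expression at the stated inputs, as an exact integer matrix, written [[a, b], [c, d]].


[[-4, -4], [12, 12]]

m(u3, u2) = [[2, 2], [-4, -4]]
m(u1, m(u3, u2)) = [[-4, -4], [12, 12]]


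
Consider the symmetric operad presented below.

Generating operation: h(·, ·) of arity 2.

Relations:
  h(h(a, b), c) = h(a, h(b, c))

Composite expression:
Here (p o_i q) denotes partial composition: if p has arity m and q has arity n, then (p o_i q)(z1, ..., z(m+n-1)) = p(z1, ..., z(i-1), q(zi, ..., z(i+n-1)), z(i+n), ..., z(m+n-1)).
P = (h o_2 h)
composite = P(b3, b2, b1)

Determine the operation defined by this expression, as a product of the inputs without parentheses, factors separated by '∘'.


b3 ∘ b2 ∘ b1

Every regrouping of h is equal, so read the b-inputs in written order.
h(b2, b1) unparenthesizes to b2 ∘ b1
h(b3, h(b2, b1)) unparenthesizes to b3 ∘ b2 ∘ b1


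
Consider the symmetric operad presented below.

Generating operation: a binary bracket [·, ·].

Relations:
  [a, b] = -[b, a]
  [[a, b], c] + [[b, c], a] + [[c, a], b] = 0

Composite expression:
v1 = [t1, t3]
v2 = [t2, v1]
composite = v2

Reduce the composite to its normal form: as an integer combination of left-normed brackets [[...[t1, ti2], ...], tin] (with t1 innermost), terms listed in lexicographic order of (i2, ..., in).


-[[t1, t3], t2]

Expand each bracket as ab - ba; the t1-initial words give the coefficients.
Composite bracket: [t2, [t1, t3]]
The bracket unfolds into 4 signed words via [a, b] = ab - ba (2^2 = 4).
Only words starting with t1 matter:
  sign of t1t3t2 is -1, so it contributes -[[t1, t3], t2]


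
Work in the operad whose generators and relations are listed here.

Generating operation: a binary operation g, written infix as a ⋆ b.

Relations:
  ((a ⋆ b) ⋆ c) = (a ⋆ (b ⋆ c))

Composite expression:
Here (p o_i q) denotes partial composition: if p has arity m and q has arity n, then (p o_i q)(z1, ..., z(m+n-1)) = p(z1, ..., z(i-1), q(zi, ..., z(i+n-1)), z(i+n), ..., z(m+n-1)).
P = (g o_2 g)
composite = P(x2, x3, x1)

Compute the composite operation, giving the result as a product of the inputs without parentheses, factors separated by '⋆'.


x2 ⋆ x3 ⋆ x1

Key point: g is associative — brackets drop, the x-order remains.
(x3 ⋆ x1) flattens to x3 ⋆ x1
(x2 ⋆ (x3 ⋆ x1)) flattens to x2 ⋆ x3 ⋆ x1


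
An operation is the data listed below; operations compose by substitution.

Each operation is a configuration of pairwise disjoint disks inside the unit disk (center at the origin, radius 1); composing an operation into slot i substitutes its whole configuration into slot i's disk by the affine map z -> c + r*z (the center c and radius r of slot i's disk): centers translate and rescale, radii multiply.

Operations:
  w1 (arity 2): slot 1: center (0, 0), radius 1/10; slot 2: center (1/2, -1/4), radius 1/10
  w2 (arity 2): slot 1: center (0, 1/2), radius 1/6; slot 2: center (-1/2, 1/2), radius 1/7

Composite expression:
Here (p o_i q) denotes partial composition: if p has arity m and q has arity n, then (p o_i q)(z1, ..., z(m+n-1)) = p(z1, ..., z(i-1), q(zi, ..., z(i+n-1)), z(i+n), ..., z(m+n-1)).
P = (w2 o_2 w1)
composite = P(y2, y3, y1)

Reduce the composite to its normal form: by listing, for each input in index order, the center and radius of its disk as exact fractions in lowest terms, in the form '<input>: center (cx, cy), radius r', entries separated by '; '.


Affine substitution under w2: radii multiply and y-centers shift.
y2 passes through 1 substitution, ending at center (0, 1/2), radius 1/6
y3 passes through 2 substitutions, ending at center (-1/2, 1/2), radius 1/70
y1 passes through 2 substitutions, ending at center (-3/7, 13/28), radius 1/70

y1: center (-3/7, 13/28), radius 1/70; y2: center (0, 1/2), radius 1/6; y3: center (-1/2, 1/2), radius 1/70


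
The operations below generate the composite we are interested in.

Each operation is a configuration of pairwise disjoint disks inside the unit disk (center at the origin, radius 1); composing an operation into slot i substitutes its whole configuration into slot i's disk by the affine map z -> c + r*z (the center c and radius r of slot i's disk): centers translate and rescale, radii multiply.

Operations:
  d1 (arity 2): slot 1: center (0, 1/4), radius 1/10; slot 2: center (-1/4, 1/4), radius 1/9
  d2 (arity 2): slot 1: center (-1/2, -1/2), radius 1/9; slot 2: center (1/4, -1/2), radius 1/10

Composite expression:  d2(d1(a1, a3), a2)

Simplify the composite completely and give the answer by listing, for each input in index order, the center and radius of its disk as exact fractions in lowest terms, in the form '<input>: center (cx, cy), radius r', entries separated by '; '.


a1: center (-1/2, -17/36), radius 1/90; a2: center (1/4, -1/2), radius 1/10; a3: center (-19/36, -17/36), radius 1/81

Each a-disk chains the slot maps above it in d2; radii multiply.
input a1: composing its 2 substitution steps yields center (-1/2, -17/36), radius 1/90
input a3: composing its 2 substitution steps yields center (-19/36, -17/36), radius 1/81
input a2: composing its 1 substitution step yields center (1/4, -1/2), radius 1/10


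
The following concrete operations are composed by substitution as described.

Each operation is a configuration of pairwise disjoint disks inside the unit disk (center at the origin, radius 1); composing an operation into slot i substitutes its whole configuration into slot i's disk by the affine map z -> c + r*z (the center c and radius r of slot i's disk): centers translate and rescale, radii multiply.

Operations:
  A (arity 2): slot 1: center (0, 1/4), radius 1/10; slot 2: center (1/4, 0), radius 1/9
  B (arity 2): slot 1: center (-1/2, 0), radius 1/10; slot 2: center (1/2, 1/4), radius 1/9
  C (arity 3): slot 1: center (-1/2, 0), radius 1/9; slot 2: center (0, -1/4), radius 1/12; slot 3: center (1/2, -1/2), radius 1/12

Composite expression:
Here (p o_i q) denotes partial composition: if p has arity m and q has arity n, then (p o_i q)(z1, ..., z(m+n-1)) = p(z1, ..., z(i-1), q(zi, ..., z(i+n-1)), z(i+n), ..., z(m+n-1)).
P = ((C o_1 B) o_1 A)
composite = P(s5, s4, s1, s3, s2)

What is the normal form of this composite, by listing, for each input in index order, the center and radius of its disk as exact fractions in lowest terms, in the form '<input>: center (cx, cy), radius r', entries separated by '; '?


Follow each s-input down from C: c' goes to c + r*c', radius to r*r'.
input s5: applying the 3 nested substitutions gives center (-5/9, 1/360), radius 1/900
input s4: applying the 3 nested substitutions gives center (-199/360, 0), radius 1/810
input s1: applying the 2 nested substitutions gives center (-4/9, 1/36), radius 1/81
input s3: applying the 1 nested substitution gives center (0, -1/4), radius 1/12
input s2: applying the 1 nested substitution gives center (1/2, -1/2), radius 1/12

s1: center (-4/9, 1/36), radius 1/81; s2: center (1/2, -1/2), radius 1/12; s3: center (0, -1/4), radius 1/12; s4: center (-199/360, 0), radius 1/810; s5: center (-5/9, 1/360), radius 1/900


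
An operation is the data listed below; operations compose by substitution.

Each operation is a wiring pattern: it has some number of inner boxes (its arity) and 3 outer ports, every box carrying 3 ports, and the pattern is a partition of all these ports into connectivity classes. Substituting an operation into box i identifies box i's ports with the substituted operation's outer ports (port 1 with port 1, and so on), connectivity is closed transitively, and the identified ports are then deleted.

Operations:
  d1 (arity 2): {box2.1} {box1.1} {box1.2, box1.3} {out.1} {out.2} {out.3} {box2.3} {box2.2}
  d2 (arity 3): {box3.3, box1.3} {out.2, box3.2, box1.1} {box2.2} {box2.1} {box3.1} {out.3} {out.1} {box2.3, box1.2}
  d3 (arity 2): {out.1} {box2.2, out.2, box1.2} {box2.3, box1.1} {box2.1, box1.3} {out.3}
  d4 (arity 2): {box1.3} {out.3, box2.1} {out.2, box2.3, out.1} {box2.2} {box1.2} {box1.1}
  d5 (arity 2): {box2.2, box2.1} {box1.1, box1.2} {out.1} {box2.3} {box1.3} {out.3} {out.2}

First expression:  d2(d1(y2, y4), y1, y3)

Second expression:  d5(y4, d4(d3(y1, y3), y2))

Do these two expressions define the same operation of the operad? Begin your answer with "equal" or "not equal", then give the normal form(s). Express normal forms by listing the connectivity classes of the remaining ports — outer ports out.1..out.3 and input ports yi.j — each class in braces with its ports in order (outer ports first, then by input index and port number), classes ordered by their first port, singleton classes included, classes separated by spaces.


not equal; first: {out.1} {out.2, y3.2} {out.3} {y1.1} {y1.2} {y1.3} {y2.1} {y2.2, y2.3} {y3.1} {y3.3} {y4.1} {y4.2} {y4.3}; second: {out.1} {out.2} {out.3} {y1.1, y3.3} {y1.2, y3.2} {y1.3, y3.1} {y2.1} {y2.2} {y2.3} {y4.1, y4.2} {y4.3}

In normal form, the first expression is {out.1} {out.2, y3.2} {out.3} {y1.1} {y1.2} {y1.3} {y2.1} {y2.2, y2.3} {y3.1} {y3.3} {y4.1} {y4.2} {y4.3}
In normal form, the second expression is {out.1} {out.2} {out.3} {y1.1, y3.3} {y1.2, y3.2} {y1.3, y3.1} {y2.1} {y2.2} {y2.3} {y4.1, y4.2} {y4.3}
No match — not equal.


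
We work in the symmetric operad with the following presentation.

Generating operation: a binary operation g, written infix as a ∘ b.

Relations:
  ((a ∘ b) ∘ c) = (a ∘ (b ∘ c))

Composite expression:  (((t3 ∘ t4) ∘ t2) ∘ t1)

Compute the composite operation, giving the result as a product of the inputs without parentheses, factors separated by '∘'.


t3 ∘ t4 ∘ t2 ∘ t1


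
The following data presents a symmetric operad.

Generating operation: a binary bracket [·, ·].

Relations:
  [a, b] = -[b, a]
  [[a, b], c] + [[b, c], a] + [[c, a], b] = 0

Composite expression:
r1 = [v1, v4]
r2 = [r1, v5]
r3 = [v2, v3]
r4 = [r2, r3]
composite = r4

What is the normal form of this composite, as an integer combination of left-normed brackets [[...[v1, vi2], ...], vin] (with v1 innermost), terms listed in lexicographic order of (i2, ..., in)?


A multilinear Lie element is pinned by v1-initial words (v1 innermost).
Composite bracket: [[[v1, v4], v5], [v2, v3]]
Under [a, b] = ab - ba we get 16 signed associative words (2^4 = 16).
Collect the words opening with v1:
  v1v4v5v2v3 (sign +1) contributes +[[[[v1, v4], v5], v2], v3]
  v1v4v5v3v2 (sign -1) contributes -[[[[v1, v4], v5], v3], v2]

[[[[v1, v4], v5], v2], v3] - [[[[v1, v4], v5], v3], v2]


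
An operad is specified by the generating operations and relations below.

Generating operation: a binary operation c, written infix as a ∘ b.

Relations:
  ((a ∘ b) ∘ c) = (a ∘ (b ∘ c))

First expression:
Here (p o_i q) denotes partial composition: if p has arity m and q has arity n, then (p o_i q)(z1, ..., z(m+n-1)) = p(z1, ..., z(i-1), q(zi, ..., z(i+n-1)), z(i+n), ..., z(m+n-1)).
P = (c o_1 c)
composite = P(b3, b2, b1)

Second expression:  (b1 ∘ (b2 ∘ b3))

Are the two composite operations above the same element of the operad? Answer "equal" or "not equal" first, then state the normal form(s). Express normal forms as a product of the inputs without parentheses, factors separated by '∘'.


not equal; first: b3 ∘ b2 ∘ b1; second: b1 ∘ b2 ∘ b3


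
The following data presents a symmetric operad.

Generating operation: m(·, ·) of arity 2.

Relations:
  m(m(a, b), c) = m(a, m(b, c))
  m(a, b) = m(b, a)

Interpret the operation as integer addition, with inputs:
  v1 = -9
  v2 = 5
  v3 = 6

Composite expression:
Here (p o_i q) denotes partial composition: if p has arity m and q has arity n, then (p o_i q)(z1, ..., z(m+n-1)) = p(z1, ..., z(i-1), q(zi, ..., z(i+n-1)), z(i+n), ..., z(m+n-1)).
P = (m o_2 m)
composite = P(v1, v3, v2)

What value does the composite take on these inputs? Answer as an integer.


2

m(v3, v2) = 11
m(v1, m(v3, v2)) = 2


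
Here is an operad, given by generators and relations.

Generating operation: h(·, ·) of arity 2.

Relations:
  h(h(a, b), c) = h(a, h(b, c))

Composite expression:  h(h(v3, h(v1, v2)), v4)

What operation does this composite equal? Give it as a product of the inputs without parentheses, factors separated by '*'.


v3 * v1 * v2 * v4

Every regrouping of h is equal, so read the v-inputs in written order.
h(v1, v2) unparenthesizes to v1 * v2
h(v3, h(v1, v2)) unparenthesizes to v3 * v1 * v2
h(h(v3, h(v1, v2)), v4) unparenthesizes to v3 * v1 * v2 * v4


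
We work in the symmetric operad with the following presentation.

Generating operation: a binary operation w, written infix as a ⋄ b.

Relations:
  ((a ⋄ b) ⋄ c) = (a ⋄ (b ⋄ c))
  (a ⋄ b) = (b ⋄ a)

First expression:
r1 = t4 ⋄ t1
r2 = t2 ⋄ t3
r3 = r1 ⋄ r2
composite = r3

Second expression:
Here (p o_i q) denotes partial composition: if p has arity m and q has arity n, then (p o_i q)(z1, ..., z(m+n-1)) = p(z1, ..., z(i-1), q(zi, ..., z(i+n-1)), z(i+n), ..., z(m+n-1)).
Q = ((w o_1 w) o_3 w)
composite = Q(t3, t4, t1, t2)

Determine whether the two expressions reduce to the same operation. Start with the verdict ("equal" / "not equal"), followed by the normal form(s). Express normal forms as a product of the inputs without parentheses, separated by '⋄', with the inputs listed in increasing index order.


equal: each reduces to t1 ⋄ t2 ⋄ t3 ⋄ t4

The first expression, normalized: t1 ⋄ t2 ⋄ t3 ⋄ t4
The second expression, normalized: t1 ⋄ t2 ⋄ t3 ⋄ t4
One common form — equal.


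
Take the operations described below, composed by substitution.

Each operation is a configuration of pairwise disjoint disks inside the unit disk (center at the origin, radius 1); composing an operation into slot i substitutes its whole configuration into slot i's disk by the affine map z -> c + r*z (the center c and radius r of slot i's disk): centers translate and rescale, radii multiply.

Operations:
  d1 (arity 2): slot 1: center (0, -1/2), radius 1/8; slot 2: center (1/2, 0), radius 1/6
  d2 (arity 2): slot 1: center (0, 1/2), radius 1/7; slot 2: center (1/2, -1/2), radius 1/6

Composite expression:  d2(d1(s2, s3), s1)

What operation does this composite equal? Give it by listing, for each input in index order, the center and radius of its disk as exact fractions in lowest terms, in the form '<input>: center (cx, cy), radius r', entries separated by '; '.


s1: center (1/2, -1/2), radius 1/6; s2: center (0, 3/7), radius 1/56; s3: center (1/14, 1/2), radius 1/42

Nesting under d2 composes maps z -> c + r*z down each s-path.
s2: after 2 affine steps, its disk has center (0, 3/7), radius 1/56
s3: after 2 affine steps, its disk has center (1/14, 1/2), radius 1/42
s1: after 1 affine step, its disk has center (1/2, -1/2), radius 1/6


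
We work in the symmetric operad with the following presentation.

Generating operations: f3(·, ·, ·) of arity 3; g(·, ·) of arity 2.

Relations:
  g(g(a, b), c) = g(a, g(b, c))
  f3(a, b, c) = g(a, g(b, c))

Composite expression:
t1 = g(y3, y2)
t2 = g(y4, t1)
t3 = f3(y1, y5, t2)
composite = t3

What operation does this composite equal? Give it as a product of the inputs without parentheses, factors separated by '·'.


y1 · y5 · y4 · y3 · y2

Under associativity of f3, the answer is the y's in reading order.
g(y3, y2) linearizes to y3 · y2
g(y4, g(y3, y2)) linearizes to y4 · y3 · y2
f3(y1, y5, g(y4, g(y3, y2))) linearizes to y1 · y5 · y4 · y3 · y2


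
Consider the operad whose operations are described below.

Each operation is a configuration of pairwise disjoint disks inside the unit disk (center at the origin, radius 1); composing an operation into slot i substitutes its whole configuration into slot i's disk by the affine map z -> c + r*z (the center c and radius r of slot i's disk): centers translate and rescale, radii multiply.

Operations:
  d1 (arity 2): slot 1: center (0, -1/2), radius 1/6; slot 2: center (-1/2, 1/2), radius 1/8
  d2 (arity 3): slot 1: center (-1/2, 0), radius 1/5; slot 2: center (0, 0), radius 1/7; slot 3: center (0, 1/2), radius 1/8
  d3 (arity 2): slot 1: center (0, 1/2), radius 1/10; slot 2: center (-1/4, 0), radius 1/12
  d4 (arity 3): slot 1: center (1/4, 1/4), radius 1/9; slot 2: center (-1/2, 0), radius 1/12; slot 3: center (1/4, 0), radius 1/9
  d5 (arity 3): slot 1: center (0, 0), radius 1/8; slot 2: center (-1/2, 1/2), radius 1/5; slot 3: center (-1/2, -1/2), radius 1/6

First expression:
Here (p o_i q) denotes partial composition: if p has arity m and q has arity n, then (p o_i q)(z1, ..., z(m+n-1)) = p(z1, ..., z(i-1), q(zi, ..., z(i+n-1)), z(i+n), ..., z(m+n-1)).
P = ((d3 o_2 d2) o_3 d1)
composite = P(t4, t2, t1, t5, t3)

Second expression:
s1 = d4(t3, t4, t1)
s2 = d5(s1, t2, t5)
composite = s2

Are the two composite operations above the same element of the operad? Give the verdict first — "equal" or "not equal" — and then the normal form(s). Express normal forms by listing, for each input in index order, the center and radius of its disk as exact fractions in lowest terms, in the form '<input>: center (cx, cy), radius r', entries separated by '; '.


not equal; first: t1: center (-1/4, -1/168), radius 1/504; t2: center (-7/24, 0), radius 1/60; t3: center (-1/4, 1/24), radius 1/96; t4: center (0, 1/2), radius 1/10; t5: center (-43/168, 1/168), radius 1/672; second: t1: center (1/32, 0), radius 1/72; t2: center (-1/2, 1/2), radius 1/5; t3: center (1/32, 1/32), radius 1/72; t4: center (-1/16, 0), radius 1/96; t5: center (-1/2, -1/2), radius 1/6

The first expression, normalized: t1: center (-1/4, -1/168), radius 1/504; t2: center (-7/24, 0), radius 1/60; t3: center (-1/4, 1/24), radius 1/96; t4: center (0, 1/2), radius 1/10; t5: center (-43/168, 1/168), radius 1/672
The second expression, normalized: t1: center (1/32, 0), radius 1/72; t2: center (-1/2, 1/2), radius 1/5; t3: center (1/32, 1/32), radius 1/72; t4: center (-1/16, 0), radius 1/96; t5: center (-1/2, -1/2), radius 1/6
The normal forms differ: not equal.


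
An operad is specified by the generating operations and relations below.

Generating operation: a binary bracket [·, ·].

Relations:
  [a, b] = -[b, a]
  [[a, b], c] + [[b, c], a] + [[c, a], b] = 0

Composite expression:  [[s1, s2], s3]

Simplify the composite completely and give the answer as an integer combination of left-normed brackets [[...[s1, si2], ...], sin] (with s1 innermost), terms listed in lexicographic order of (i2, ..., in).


Expand each bracket as ab - ba; the s1-initial words give the coefficients.
Composite bracket: [[s1, s2], s3]
Expanding via [a, b] = ab - ba: 4 signed words (2^2 = 4).
Words beginning with s1 determine it all:
  s1s2s3 (sign +1) contributes +[[s1, s2], s3]

[[s1, s2], s3]


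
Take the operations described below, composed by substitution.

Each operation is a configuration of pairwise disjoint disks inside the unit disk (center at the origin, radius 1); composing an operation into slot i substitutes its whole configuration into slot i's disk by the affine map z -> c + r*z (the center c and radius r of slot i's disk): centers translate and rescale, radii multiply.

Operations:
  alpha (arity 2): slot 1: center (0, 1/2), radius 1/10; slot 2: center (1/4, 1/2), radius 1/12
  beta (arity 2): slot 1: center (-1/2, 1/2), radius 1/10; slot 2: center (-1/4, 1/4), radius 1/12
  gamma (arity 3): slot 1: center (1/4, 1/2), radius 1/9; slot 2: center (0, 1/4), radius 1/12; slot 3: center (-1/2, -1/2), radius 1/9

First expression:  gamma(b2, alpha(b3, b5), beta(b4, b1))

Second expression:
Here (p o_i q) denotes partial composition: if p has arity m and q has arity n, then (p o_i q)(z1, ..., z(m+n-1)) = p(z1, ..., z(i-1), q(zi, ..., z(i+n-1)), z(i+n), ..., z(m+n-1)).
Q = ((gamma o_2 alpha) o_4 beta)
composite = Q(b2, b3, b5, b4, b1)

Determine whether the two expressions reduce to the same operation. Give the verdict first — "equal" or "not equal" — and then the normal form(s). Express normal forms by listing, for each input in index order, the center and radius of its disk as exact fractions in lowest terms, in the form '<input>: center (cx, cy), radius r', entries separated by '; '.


Reducing the first expression gives b1: center (-19/36, -17/36), radius 1/108; b2: center (1/4, 1/2), radius 1/9; b3: center (0, 7/24), radius 1/120; b4: center (-5/9, -4/9), radius 1/90; b5: center (1/48, 7/24), radius 1/144
Reducing the second expression gives b1: center (-19/36, -17/36), radius 1/108; b2: center (1/4, 1/2), radius 1/9; b3: center (0, 7/24), radius 1/120; b4: center (-5/9, -4/9), radius 1/90; b5: center (1/48, 7/24), radius 1/144
The normal forms match — equal.

equal: each reduces to b1: center (-19/36, -17/36), radius 1/108; b2: center (1/4, 1/2), radius 1/9; b3: center (0, 7/24), radius 1/120; b4: center (-5/9, -4/9), radius 1/90; b5: center (1/48, 7/24), radius 1/144


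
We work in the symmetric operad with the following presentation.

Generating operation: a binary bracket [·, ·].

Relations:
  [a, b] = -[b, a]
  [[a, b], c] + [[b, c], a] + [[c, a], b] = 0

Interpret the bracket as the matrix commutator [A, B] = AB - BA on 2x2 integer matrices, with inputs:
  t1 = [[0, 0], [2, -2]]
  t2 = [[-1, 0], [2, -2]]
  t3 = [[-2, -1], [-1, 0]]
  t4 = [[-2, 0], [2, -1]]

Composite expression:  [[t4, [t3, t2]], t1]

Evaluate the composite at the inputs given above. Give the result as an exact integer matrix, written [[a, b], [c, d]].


[t3, t2] = [[-2, 1], [3, 2]]
[t4, [t3, t2]] = [[-2, -1], [-5, 2]]
[[t4, [t3, t2]], t1] = [[-2, 2], [-2, 2]]

[[-2, 2], [-2, 2]]


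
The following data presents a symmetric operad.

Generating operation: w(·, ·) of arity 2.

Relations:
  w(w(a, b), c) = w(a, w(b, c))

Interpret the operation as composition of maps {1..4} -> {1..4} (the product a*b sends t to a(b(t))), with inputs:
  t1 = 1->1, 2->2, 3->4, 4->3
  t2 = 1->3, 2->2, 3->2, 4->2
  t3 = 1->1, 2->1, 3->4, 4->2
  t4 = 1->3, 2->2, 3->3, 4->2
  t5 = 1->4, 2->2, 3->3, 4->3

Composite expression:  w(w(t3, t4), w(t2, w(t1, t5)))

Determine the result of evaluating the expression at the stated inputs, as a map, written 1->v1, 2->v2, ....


1->1, 2->1, 3->1, 4->1

w(t3, t4) = 1->4, 2->1, 3->4, 4->1
w(t1, t5) = 1->3, 2->2, 3->4, 4->4
w(t2, w(t1, t5)) = 1->2, 2->2, 3->2, 4->2
w(w(t3, t4), w(t2, w(t1, t5))) = 1->1, 2->1, 3->1, 4->1


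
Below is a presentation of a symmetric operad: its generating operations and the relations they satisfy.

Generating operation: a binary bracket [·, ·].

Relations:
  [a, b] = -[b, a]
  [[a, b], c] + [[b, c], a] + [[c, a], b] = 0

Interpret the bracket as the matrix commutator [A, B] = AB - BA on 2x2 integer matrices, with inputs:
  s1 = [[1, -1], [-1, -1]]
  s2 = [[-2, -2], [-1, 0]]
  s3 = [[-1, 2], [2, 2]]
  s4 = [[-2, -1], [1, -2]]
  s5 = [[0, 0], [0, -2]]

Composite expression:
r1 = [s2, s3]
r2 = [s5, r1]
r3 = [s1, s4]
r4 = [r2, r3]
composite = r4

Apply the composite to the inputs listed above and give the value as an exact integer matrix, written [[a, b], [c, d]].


[s2, s3] = [[-2, -10], [7, 2]]
[s5, [s2, s3]] = [[0, -20], [-14, 0]]
[s1, s4] = [[-2, -2], [-2, 2]]
[[s5, [s2, s3]], [s1, s4]] = [[12, -80], [56, -12]]

[[12, -80], [56, -12]]


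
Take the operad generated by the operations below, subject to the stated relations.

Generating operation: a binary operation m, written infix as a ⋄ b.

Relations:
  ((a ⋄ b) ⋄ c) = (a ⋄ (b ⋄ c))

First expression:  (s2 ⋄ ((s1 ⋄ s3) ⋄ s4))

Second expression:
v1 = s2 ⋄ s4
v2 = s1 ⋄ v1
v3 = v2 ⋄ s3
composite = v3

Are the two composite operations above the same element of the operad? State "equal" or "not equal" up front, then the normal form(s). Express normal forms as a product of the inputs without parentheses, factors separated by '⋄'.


In normal form, the first expression is s2 ⋄ s1 ⋄ s3 ⋄ s4
In normal form, the second expression is s1 ⋄ s2 ⋄ s4 ⋄ s3
No match — not equal.

not equal: they reduce to s2 ⋄ s1 ⋄ s3 ⋄ s4 and s1 ⋄ s2 ⋄ s4 ⋄ s3


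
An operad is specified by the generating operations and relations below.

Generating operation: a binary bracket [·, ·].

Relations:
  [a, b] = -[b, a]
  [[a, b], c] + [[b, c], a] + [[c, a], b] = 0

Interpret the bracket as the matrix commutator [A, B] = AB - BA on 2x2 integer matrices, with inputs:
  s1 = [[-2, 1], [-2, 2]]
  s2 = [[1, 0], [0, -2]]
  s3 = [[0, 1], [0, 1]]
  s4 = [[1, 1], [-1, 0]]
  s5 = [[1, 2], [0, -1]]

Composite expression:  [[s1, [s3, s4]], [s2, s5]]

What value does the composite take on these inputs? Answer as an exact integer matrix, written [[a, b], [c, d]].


[[0, -60], [0, 0]]

[s3, s4] = [[-1, -2], [-1, 1]]
[s1, [s3, s4]] = [[-5, 10], [0, 5]]
[s2, s5] = [[0, 6], [0, 0]]
[[s1, [s3, s4]], [s2, s5]] = [[0, -60], [0, 0]]


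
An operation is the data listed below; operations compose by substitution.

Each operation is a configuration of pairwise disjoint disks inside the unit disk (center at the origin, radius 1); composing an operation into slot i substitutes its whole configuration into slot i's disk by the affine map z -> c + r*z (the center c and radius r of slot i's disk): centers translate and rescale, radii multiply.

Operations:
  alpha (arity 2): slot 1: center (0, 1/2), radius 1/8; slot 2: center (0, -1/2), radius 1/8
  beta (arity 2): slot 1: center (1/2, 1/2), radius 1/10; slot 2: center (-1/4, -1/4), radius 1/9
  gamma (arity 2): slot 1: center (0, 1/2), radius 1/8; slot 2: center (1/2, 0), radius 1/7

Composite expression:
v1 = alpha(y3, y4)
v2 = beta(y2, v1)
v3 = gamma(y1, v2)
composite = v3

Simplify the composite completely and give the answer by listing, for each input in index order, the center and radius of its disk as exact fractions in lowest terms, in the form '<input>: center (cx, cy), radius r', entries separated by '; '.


Each y-disk chains the slot maps above it in gamma; radii multiply.
for y1, the 1-step affine chain lands on center (0, 1/2), radius 1/8
for y2, the 2-step affine chain lands on center (4/7, 1/14), radius 1/70
for y3, the 3-step affine chain lands on center (13/28, -1/36), radius 1/504
for y4, the 3-step affine chain lands on center (13/28, -11/252), radius 1/504

y1: center (0, 1/2), radius 1/8; y2: center (4/7, 1/14), radius 1/70; y3: center (13/28, -1/36), radius 1/504; y4: center (13/28, -11/252), radius 1/504
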